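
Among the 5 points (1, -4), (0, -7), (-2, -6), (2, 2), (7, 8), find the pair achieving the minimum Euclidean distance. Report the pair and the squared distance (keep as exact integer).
Pair = ((0, -7), (-2, -6)); squared distance = 5

Compute all C(5, 2) = 10 pairwise squared distances (x_i − x_j)² + (y_i − y_j)². The minimum is 5, attained by the pair ((0, -7), (-2, -6)).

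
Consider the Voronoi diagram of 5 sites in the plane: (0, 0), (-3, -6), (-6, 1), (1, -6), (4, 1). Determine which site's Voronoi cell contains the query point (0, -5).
Nearest site = (1, -6)

The Voronoi cell of site s contains exactly those query points closer to s than to any other site. Compute squared distances from q = (0, -5) to each site:
  (1 − 0)² + (-6 − -5)² = 2
  (-3 − 0)² + (-6 − -5)² = 10
  (0 − 0)² + (0 − -5)² = 25
  (4 − 0)² + (1 − -5)² = 52
  (-6 − 0)² + (1 − -5)² = 72
Minimum is attained by (1, -6), so q lies in its Voronoi cell.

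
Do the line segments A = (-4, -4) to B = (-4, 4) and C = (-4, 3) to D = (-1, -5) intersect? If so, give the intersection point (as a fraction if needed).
Yes; intersection at (-4, 3) (t = 7/8 on AB, s = 0 on CD)

Parametrize AB as A + t(B − A) = (-4 + 0 t, -4 + 8 t) and CD as C + s(D − C) = (-4 + 3 s, 3 + -8 s). Solve the linear system for (t, s). Determinant = 24 ≠ 0, so a unique intersection of the containing lines exists. Solution: t = 7/8, s = 0 — both in [0, 1], so the segments cross. Intersection point: (-4, 3).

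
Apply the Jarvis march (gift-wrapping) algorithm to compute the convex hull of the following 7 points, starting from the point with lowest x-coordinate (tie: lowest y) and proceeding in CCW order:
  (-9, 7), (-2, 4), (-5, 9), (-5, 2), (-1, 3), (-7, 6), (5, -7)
Hull (CCW) = [(-9, 7), (-5, 2), (5, -7), (-1, 3), (-5, 9)]

Jarvis march: at each step, from the current hull vertex p, select the next vertex q as the point such that every other point lies strictly to the left of (or on) the directed line p → q. (Equivalently: for every other point r, the cross product (q − p) × (r − p) ≥ 0.)
Starting point (lowest x, tie lowest y): (-9, 7). Wrap until returning to start. Resulting hull: (-9, 7), (-5, 2), (5, -7), (-1, 3), (-5, 9).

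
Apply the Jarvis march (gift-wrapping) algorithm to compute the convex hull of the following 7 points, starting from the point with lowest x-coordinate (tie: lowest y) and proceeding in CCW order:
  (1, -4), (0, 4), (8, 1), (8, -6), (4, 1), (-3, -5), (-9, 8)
Hull (CCW) = [(-9, 8), (-3, -5), (8, -6), (8, 1)]

Jarvis march: at each step, from the current hull vertex p, select the next vertex q as the point such that every other point lies strictly to the left of (or on) the directed line p → q. (Equivalently: for every other point r, the cross product (q − p) × (r − p) ≥ 0.)
Starting point (lowest x, tie lowest y): (-9, 8). Wrap until returning to start. Resulting hull: (-9, 8), (-3, -5), (8, -6), (8, 1).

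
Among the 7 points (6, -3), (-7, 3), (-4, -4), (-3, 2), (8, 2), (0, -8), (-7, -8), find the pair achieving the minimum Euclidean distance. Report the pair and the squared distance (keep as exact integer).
Pair = ((-7, 3), (-3, 2)); squared distance = 17

Compute all C(7, 2) = 21 pairwise squared distances (x_i − x_j)² + (y_i − y_j)². The minimum is 17, attained by the pair ((-7, 3), (-3, 2)).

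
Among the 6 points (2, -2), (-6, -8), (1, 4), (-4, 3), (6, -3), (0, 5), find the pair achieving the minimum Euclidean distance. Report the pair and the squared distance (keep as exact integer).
Pair = ((1, 4), (0, 5)); squared distance = 2

Compute all C(6, 2) = 15 pairwise squared distances (x_i − x_j)² + (y_i − y_j)². The minimum is 2, attained by the pair ((1, 4), (0, 5)).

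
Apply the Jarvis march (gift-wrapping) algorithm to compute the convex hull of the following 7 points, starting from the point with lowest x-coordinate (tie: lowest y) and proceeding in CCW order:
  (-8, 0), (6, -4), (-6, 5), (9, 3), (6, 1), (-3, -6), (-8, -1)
Hull (CCW) = [(-8, -1), (-3, -6), (6, -4), (9, 3), (-6, 5), (-8, 0)]

Jarvis march: at each step, from the current hull vertex p, select the next vertex q as the point such that every other point lies strictly to the left of (or on) the directed line p → q. (Equivalently: for every other point r, the cross product (q − p) × (r − p) ≥ 0.)
Starting point (lowest x, tie lowest y): (-8, -1). Wrap until returning to start. Resulting hull: (-8, -1), (-3, -6), (6, -4), (9, 3), (-6, 5), (-8, 0).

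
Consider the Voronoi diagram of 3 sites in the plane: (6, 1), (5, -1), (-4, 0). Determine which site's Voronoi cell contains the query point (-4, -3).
Nearest site = (-4, 0)

The Voronoi cell of site s contains exactly those query points closer to s than to any other site. Compute squared distances from q = (-4, -3) to each site:
  (-4 − -4)² + (0 − -3)² = 9
  (5 − -4)² + (-1 − -3)² = 85
  (6 − -4)² + (1 − -3)² = 116
Minimum is attained by (-4, 0), so q lies in its Voronoi cell.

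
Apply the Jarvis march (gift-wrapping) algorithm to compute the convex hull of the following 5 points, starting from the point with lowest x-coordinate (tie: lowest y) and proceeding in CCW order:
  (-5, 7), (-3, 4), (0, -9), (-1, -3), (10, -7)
Hull (CCW) = [(-5, 7), (0, -9), (10, -7)]

Jarvis march: at each step, from the current hull vertex p, select the next vertex q as the point such that every other point lies strictly to the left of (or on) the directed line p → q. (Equivalently: for every other point r, the cross product (q − p) × (r − p) ≥ 0.)
Starting point (lowest x, tie lowest y): (-5, 7). Wrap until returning to start. Resulting hull: (-5, 7), (0, -9), (10, -7).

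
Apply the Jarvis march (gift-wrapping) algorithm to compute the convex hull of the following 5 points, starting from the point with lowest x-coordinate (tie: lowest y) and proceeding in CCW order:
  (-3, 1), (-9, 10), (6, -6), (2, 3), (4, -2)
Hull (CCW) = [(-9, 10), (-3, 1), (6, -6), (2, 3)]

Jarvis march: at each step, from the current hull vertex p, select the next vertex q as the point such that every other point lies strictly to the left of (or on) the directed line p → q. (Equivalently: for every other point r, the cross product (q − p) × (r − p) ≥ 0.)
Starting point (lowest x, tie lowest y): (-9, 10). Wrap until returning to start. Resulting hull: (-9, 10), (-3, 1), (6, -6), (2, 3).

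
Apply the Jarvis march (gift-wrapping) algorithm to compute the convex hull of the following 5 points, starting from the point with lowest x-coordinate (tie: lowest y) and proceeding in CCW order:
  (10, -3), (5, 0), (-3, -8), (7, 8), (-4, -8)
Hull (CCW) = [(-4, -8), (-3, -8), (10, -3), (7, 8)]

Jarvis march: at each step, from the current hull vertex p, select the next vertex q as the point such that every other point lies strictly to the left of (or on) the directed line p → q. (Equivalently: for every other point r, the cross product (q − p) × (r − p) ≥ 0.)
Starting point (lowest x, tie lowest y): (-4, -8). Wrap until returning to start. Resulting hull: (-4, -8), (-3, -8), (10, -3), (7, 8).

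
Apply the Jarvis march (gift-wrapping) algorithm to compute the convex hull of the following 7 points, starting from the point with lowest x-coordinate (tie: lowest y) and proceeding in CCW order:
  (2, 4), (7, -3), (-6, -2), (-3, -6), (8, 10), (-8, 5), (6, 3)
Hull (CCW) = [(-8, 5), (-6, -2), (-3, -6), (7, -3), (8, 10)]

Jarvis march: at each step, from the current hull vertex p, select the next vertex q as the point such that every other point lies strictly to the left of (or on) the directed line p → q. (Equivalently: for every other point r, the cross product (q − p) × (r − p) ≥ 0.)
Starting point (lowest x, tie lowest y): (-8, 5). Wrap until returning to start. Resulting hull: (-8, 5), (-6, -2), (-3, -6), (7, -3), (8, 10).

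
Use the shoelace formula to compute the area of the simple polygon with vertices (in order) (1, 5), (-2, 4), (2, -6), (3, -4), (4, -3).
Area = 29

Shoelace formula: Area = (1/2) |Σ_i (x_i · y_{i+1} − x_{i+1} · y_i)| (indices mod n). Compute each cross term:
  (1)(4) − (-2)(5) = 14
  (-2)(-6) − (2)(4) = 4
  (2)(-4) − (3)(-6) = 10
  (3)(-3) − (4)(-4) = 7
  (4)(5) − (1)(-3) = 23
Sum = 58, so (signed) Area = 58/2 = 29, |Area| = 29.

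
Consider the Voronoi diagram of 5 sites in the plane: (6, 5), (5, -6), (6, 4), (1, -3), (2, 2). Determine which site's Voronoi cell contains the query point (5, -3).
Nearest site = (5, -6)

The Voronoi cell of site s contains exactly those query points closer to s than to any other site. Compute squared distances from q = (5, -3) to each site:
  (5 − 5)² + (-6 − -3)² = 9
  (1 − 5)² + (-3 − -3)² = 16
  (2 − 5)² + (2 − -3)² = 34
  (6 − 5)² + (4 − -3)² = 50
  (6 − 5)² + (5 − -3)² = 65
Minimum is attained by (5, -6), so q lies in its Voronoi cell.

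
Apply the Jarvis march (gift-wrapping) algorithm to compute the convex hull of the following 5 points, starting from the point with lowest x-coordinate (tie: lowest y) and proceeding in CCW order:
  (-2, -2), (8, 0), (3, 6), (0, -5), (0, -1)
Hull (CCW) = [(-2, -2), (0, -5), (8, 0), (3, 6)]

Jarvis march: at each step, from the current hull vertex p, select the next vertex q as the point such that every other point lies strictly to the left of (or on) the directed line p → q. (Equivalently: for every other point r, the cross product (q − p) × (r − p) ≥ 0.)
Starting point (lowest x, tie lowest y): (-2, -2). Wrap until returning to start. Resulting hull: (-2, -2), (0, -5), (8, 0), (3, 6).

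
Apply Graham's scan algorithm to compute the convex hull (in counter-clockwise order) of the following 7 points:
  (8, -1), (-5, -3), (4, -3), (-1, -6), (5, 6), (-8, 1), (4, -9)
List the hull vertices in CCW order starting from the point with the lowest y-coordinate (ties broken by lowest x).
Hull (CCW) = [(4, -9), (8, -1), (5, 6), (-8, 1), (-5, -3), (-1, -6)]

Graham scan procedure:
  1. Find the pivot p₀ = point with lowest y (tie → lowest x): (4, -9).
  2. Sort the remaining points by polar angle around p₀.
  3. Walk through sorted points, maintaining a stack; pop the top while the last three entries make a non-left turn (cross product ≤ 0).
  4. Final stack is the convex hull in CCW order: (4, -9), (8, -1), (5, 6), (-8, 1), (-5, -3), (-1, -6).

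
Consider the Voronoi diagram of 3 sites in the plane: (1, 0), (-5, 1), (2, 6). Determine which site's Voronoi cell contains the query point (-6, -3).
Nearest site = (-5, 1)

The Voronoi cell of site s contains exactly those query points closer to s than to any other site. Compute squared distances from q = (-6, -3) to each site:
  (-5 − -6)² + (1 − -3)² = 17
  (1 − -6)² + (0 − -3)² = 58
  (2 − -6)² + (6 − -3)² = 145
Minimum is attained by (-5, 1), so q lies in its Voronoi cell.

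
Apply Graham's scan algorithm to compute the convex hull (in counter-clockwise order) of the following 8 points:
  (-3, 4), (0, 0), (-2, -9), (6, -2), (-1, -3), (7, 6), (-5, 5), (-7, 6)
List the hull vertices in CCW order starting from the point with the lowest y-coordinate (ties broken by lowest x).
Hull (CCW) = [(-2, -9), (6, -2), (7, 6), (-7, 6)]

Graham scan procedure:
  1. Find the pivot p₀ = point with lowest y (tie → lowest x): (-2, -9).
  2. Sort the remaining points by polar angle around p₀.
  3. Walk through sorted points, maintaining a stack; pop the top while the last three entries make a non-left turn (cross product ≤ 0).
  4. Final stack is the convex hull in CCW order: (-2, -9), (6, -2), (7, 6), (-7, 6).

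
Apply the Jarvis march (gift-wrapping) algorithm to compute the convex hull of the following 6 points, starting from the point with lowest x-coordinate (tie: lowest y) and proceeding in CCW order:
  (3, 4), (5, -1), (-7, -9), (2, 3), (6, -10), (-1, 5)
Hull (CCW) = [(-7, -9), (6, -10), (5, -1), (3, 4), (-1, 5)]

Jarvis march: at each step, from the current hull vertex p, select the next vertex q as the point such that every other point lies strictly to the left of (or on) the directed line p → q. (Equivalently: for every other point r, the cross product (q − p) × (r − p) ≥ 0.)
Starting point (lowest x, tie lowest y): (-7, -9). Wrap until returning to start. Resulting hull: (-7, -9), (6, -10), (5, -1), (3, 4), (-1, 5).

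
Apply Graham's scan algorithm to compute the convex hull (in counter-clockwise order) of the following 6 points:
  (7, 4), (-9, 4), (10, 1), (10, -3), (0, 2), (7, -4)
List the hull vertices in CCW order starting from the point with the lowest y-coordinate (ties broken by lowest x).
Hull (CCW) = [(7, -4), (10, -3), (10, 1), (7, 4), (-9, 4)]

Graham scan procedure:
  1. Find the pivot p₀ = point with lowest y (tie → lowest x): (7, -4).
  2. Sort the remaining points by polar angle around p₀.
  3. Walk through sorted points, maintaining a stack; pop the top while the last three entries make a non-left turn (cross product ≤ 0).
  4. Final stack is the convex hull in CCW order: (7, -4), (10, -3), (10, 1), (7, 4), (-9, 4).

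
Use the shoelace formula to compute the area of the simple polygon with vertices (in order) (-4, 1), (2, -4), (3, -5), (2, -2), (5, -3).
Area = 17/2

Shoelace formula: Area = (1/2) |Σ_i (x_i · y_{i+1} − x_{i+1} · y_i)| (indices mod n). Compute each cross term:
  (-4)(-4) − (2)(1) = 14
  (2)(-5) − (3)(-4) = 2
  (3)(-2) − (2)(-5) = 4
  (2)(-3) − (5)(-2) = 4
  (5)(1) − (-4)(-3) = -7
Sum = 17, so (signed) Area = 17/2 = 17/2, |Area| = 17/2.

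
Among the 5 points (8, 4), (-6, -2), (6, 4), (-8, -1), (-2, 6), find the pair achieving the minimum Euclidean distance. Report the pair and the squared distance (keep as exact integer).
Pair = ((8, 4), (6, 4)); squared distance = 4

Compute all C(5, 2) = 10 pairwise squared distances (x_i − x_j)² + (y_i − y_j)². The minimum is 4, attained by the pair ((8, 4), (6, 4)).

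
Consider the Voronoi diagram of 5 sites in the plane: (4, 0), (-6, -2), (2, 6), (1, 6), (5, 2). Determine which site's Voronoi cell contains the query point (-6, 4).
Nearest site = (-6, -2)

The Voronoi cell of site s contains exactly those query points closer to s than to any other site. Compute squared distances from q = (-6, 4) to each site:
  (-6 − -6)² + (-2 − 4)² = 36
  (1 − -6)² + (6 − 4)² = 53
  (2 − -6)² + (6 − 4)² = 68
  (4 − -6)² + (0 − 4)² = 116
  (5 − -6)² + (2 − 4)² = 125
Minimum is attained by (-6, -2), so q lies in its Voronoi cell.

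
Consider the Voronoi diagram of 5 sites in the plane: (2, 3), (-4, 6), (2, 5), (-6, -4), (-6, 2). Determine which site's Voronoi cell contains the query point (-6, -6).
Nearest site = (-6, -4)

The Voronoi cell of site s contains exactly those query points closer to s than to any other site. Compute squared distances from q = (-6, -6) to each site:
  (-6 − -6)² + (-4 − -6)² = 4
  (-6 − -6)² + (2 − -6)² = 64
  (2 − -6)² + (3 − -6)² = 145
  (-4 − -6)² + (6 − -6)² = 148
  (2 − -6)² + (5 − -6)² = 185
Minimum is attained by (-6, -4), so q lies in its Voronoi cell.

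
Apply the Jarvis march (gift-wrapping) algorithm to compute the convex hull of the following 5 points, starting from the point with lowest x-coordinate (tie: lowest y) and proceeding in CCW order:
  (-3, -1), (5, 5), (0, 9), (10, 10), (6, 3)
Hull (CCW) = [(-3, -1), (6, 3), (10, 10), (0, 9)]

Jarvis march: at each step, from the current hull vertex p, select the next vertex q as the point such that every other point lies strictly to the left of (or on) the directed line p → q. (Equivalently: for every other point r, the cross product (q − p) × (r − p) ≥ 0.)
Starting point (lowest x, tie lowest y): (-3, -1). Wrap until returning to start. Resulting hull: (-3, -1), (6, 3), (10, 10), (0, 9).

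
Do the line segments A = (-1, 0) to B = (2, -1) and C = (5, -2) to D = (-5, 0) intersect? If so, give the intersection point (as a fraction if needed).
No (intersection of containing lines falls outside at least one segment)

Parametrize and solve: t = 2, s = 0. At least one of these is outside [0, 1], so the segments do not intersect.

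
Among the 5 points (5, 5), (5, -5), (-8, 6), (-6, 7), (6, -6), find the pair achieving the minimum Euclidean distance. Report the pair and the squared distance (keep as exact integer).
Pair = ((5, -5), (6, -6)); squared distance = 2

Compute all C(5, 2) = 10 pairwise squared distances (x_i − x_j)² + (y_i − y_j)². The minimum is 2, attained by the pair ((5, -5), (6, -6)).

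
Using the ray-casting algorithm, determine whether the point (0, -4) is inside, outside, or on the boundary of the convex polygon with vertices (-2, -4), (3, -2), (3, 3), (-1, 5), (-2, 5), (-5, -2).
The point (0, -4) lies strictly outside the polygon

Cast a horizontal ray to the right from the query point and count how many polygon edges it crosses (each edge strictly once or zero times, handled with the usual half-open convention). 
Parity of crossings → even ⇒ outside.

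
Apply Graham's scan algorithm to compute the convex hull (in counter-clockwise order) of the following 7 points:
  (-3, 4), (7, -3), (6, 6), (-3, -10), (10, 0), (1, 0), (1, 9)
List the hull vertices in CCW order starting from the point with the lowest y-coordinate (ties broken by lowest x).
Hull (CCW) = [(-3, -10), (7, -3), (10, 0), (6, 6), (1, 9), (-3, 4)]

Graham scan procedure:
  1. Find the pivot p₀ = point with lowest y (tie → lowest x): (-3, -10).
  2. Sort the remaining points by polar angle around p₀.
  3. Walk through sorted points, maintaining a stack; pop the top while the last three entries make a non-left turn (cross product ≤ 0).
  4. Final stack is the convex hull in CCW order: (-3, -10), (7, -3), (10, 0), (6, 6), (1, 9), (-3, 4).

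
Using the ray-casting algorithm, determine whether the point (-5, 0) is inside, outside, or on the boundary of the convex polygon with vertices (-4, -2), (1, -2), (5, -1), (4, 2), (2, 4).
The point (-5, 0) lies strictly outside the polygon

Cast a horizontal ray to the right from the query point and count how many polygon edges it crosses (each edge strictly once or zero times, handled with the usual half-open convention). 
Parity of crossings → even ⇒ outside.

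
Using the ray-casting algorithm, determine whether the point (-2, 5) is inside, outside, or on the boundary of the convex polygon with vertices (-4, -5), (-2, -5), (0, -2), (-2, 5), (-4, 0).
The point (-2, 5) lies on the polygon boundary

Boundary check: the query satisfies the collinearity and bounding-box conditions for some polygon edge, so it lies exactly on the boundary.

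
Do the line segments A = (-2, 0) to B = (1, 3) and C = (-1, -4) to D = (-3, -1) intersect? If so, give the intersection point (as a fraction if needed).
No (intersection of containing lines falls outside at least one segment)

Parametrize and solve: t = -1/3, s = 1. At least one of these is outside [0, 1], so the segments do not intersect.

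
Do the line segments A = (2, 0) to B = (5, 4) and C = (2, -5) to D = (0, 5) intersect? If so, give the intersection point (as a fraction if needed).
No (intersection of containing lines falls outside at least one segment)

Parametrize and solve: t = -5/19, s = 15/38. At least one of these is outside [0, 1], so the segments do not intersect.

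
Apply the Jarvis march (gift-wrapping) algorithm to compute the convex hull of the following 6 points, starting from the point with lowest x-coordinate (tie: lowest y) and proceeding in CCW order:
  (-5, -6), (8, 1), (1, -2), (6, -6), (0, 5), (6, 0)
Hull (CCW) = [(-5, -6), (6, -6), (8, 1), (0, 5)]

Jarvis march: at each step, from the current hull vertex p, select the next vertex q as the point such that every other point lies strictly to the left of (or on) the directed line p → q. (Equivalently: for every other point r, the cross product (q − p) × (r − p) ≥ 0.)
Starting point (lowest x, tie lowest y): (-5, -6). Wrap until returning to start. Resulting hull: (-5, -6), (6, -6), (8, 1), (0, 5).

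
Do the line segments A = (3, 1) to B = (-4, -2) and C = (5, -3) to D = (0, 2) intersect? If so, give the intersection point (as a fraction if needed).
Yes; intersection at (8/5, 2/5) (t = 1/5 on AB, s = 17/25 on CD)

Parametrize AB as A + t(B − A) = (3 + -7 t, 1 + -3 t) and CD as C + s(D − C) = (5 + -5 s, -3 + 5 s). Solve the linear system for (t, s). Determinant = 50 ≠ 0, so a unique intersection of the containing lines exists. Solution: t = 1/5, s = 17/25 — both in [0, 1], so the segments cross. Intersection point: (8/5, 2/5).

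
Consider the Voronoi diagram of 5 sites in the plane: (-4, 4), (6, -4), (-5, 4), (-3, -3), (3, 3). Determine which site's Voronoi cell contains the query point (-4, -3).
Nearest site = (-3, -3)

The Voronoi cell of site s contains exactly those query points closer to s than to any other site. Compute squared distances from q = (-4, -3) to each site:
  (-3 − -4)² + (-3 − -3)² = 1
  (-4 − -4)² + (4 − -3)² = 49
  (-5 − -4)² + (4 − -3)² = 50
  (3 − -4)² + (3 − -3)² = 85
  (6 − -4)² + (-4 − -3)² = 101
Minimum is attained by (-3, -3), so q lies in its Voronoi cell.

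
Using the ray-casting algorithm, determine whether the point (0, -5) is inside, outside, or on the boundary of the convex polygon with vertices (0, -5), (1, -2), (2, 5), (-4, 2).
The point (0, -5) lies on the polygon boundary

Boundary check: the query satisfies the collinearity and bounding-box conditions for some polygon edge, so it lies exactly on the boundary.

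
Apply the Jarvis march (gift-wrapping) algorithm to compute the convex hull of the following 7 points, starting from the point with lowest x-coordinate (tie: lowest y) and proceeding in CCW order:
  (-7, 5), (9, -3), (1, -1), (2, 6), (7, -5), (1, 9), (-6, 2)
Hull (CCW) = [(-7, 5), (-6, 2), (7, -5), (9, -3), (1, 9)]

Jarvis march: at each step, from the current hull vertex p, select the next vertex q as the point such that every other point lies strictly to the left of (or on) the directed line p → q. (Equivalently: for every other point r, the cross product (q − p) × (r − p) ≥ 0.)
Starting point (lowest x, tie lowest y): (-7, 5). Wrap until returning to start. Resulting hull: (-7, 5), (-6, 2), (7, -5), (9, -3), (1, 9).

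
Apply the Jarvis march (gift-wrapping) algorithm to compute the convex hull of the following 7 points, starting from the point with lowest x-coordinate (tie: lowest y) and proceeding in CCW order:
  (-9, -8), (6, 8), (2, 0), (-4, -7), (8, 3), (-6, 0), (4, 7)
Hull (CCW) = [(-9, -8), (-4, -7), (8, 3), (6, 8), (4, 7), (-6, 0)]

Jarvis march: at each step, from the current hull vertex p, select the next vertex q as the point such that every other point lies strictly to the left of (or on) the directed line p → q. (Equivalently: for every other point r, the cross product (q − p) × (r − p) ≥ 0.)
Starting point (lowest x, tie lowest y): (-9, -8). Wrap until returning to start. Resulting hull: (-9, -8), (-4, -7), (8, 3), (6, 8), (4, 7), (-6, 0).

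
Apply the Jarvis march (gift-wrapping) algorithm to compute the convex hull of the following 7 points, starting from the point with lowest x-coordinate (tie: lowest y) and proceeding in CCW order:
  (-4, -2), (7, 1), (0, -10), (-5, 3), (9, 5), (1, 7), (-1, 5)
Hull (CCW) = [(-5, 3), (-4, -2), (0, -10), (7, 1), (9, 5), (1, 7)]

Jarvis march: at each step, from the current hull vertex p, select the next vertex q as the point such that every other point lies strictly to the left of (or on) the directed line p → q. (Equivalently: for every other point r, the cross product (q − p) × (r − p) ≥ 0.)
Starting point (lowest x, tie lowest y): (-5, 3). Wrap until returning to start. Resulting hull: (-5, 3), (-4, -2), (0, -10), (7, 1), (9, 5), (1, 7).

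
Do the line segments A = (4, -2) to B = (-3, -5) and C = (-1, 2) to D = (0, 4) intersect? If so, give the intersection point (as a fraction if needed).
No (intersection of containing lines falls outside at least one segment)

Parametrize and solve: t = 14/11, s = -43/11. At least one of these is outside [0, 1], so the segments do not intersect.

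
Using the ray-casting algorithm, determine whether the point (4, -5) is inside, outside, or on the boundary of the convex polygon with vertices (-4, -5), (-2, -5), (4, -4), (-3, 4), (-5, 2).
The point (4, -5) lies strictly outside the polygon

Cast a horizontal ray to the right from the query point and count how many polygon edges it crosses (each edge strictly once or zero times, handled with the usual half-open convention). 
Parity of crossings → even ⇒ outside.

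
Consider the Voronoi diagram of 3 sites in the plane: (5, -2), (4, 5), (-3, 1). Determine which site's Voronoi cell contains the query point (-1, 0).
Nearest site = (-3, 1)

The Voronoi cell of site s contains exactly those query points closer to s than to any other site. Compute squared distances from q = (-1, 0) to each site:
  (-3 − -1)² + (1 − 0)² = 5
  (5 − -1)² + (-2 − 0)² = 40
  (4 − -1)² + (5 − 0)² = 50
Minimum is attained by (-3, 1), so q lies in its Voronoi cell.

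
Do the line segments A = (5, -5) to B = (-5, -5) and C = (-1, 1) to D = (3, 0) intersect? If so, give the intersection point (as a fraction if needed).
No (intersection of containing lines falls outside at least one segment)

Parametrize and solve: t = -9/5, s = 6. At least one of these is outside [0, 1], so the segments do not intersect.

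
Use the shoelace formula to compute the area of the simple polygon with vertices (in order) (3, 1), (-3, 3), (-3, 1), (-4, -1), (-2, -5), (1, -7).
Area = 42

Shoelace formula: Area = (1/2) |Σ_i (x_i · y_{i+1} − x_{i+1} · y_i)| (indices mod n). Compute each cross term:
  (3)(3) − (-3)(1) = 12
  (-3)(1) − (-3)(3) = 6
  (-3)(-1) − (-4)(1) = 7
  (-4)(-5) − (-2)(-1) = 18
  (-2)(-7) − (1)(-5) = 19
  (1)(1) − (3)(-7) = 22
Sum = 84, so (signed) Area = 84/2 = 42, |Area| = 42.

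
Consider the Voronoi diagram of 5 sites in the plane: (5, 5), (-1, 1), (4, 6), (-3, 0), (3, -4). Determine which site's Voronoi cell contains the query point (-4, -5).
Nearest site = (-3, 0)

The Voronoi cell of site s contains exactly those query points closer to s than to any other site. Compute squared distances from q = (-4, -5) to each site:
  (-3 − -4)² + (0 − -5)² = 26
  (-1 − -4)² + (1 − -5)² = 45
  (3 − -4)² + (-4 − -5)² = 50
  (5 − -4)² + (5 − -5)² = 181
  (4 − -4)² + (6 − -5)² = 185
Minimum is attained by (-3, 0), so q lies in its Voronoi cell.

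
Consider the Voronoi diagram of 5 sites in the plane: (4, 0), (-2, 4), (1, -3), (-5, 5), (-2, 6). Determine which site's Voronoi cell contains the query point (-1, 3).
Nearest site = (-2, 4)

The Voronoi cell of site s contains exactly those query points closer to s than to any other site. Compute squared distances from q = (-1, 3) to each site:
  (-2 − -1)² + (4 − 3)² = 2
  (-2 − -1)² + (6 − 3)² = 10
  (-5 − -1)² + (5 − 3)² = 20
  (4 − -1)² + (0 − 3)² = 34
  (1 − -1)² + (-3 − 3)² = 40
Minimum is attained by (-2, 4), so q lies in its Voronoi cell.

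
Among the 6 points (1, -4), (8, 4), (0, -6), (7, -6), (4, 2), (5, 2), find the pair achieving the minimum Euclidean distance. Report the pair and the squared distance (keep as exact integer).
Pair = ((4, 2), (5, 2)); squared distance = 1

Compute all C(6, 2) = 15 pairwise squared distances (x_i − x_j)² + (y_i − y_j)². The minimum is 1, attained by the pair ((4, 2), (5, 2)).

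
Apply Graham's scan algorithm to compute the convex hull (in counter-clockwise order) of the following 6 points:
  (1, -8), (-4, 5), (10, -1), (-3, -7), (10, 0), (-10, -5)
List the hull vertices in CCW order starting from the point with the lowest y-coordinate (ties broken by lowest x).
Hull (CCW) = [(1, -8), (10, -1), (10, 0), (-4, 5), (-10, -5), (-3, -7)]

Graham scan procedure:
  1. Find the pivot p₀ = point with lowest y (tie → lowest x): (1, -8).
  2. Sort the remaining points by polar angle around p₀.
  3. Walk through sorted points, maintaining a stack; pop the top while the last three entries make a non-left turn (cross product ≤ 0).
  4. Final stack is the convex hull in CCW order: (1, -8), (10, -1), (10, 0), (-4, 5), (-10, -5), (-3, -7).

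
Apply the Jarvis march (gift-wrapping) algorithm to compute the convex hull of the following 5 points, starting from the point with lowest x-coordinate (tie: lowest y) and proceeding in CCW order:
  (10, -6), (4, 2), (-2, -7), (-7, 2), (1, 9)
Hull (CCW) = [(-7, 2), (-2, -7), (10, -6), (1, 9)]

Jarvis march: at each step, from the current hull vertex p, select the next vertex q as the point such that every other point lies strictly to the left of (or on) the directed line p → q. (Equivalently: for every other point r, the cross product (q − p) × (r − p) ≥ 0.)
Starting point (lowest x, tie lowest y): (-7, 2). Wrap until returning to start. Resulting hull: (-7, 2), (-2, -7), (10, -6), (1, 9).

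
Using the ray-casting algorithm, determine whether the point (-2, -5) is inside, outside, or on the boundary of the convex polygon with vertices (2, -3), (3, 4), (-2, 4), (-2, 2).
The point (-2, -5) lies strictly outside the polygon

Cast a horizontal ray to the right from the query point and count how many polygon edges it crosses (each edge strictly once or zero times, handled with the usual half-open convention). 
Parity of crossings → even ⇒ outside.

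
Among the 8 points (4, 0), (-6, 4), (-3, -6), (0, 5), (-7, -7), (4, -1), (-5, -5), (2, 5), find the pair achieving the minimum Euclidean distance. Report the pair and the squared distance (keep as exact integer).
Pair = ((4, 0), (4, -1)); squared distance = 1

Compute all C(8, 2) = 28 pairwise squared distances (x_i − x_j)² + (y_i − y_j)². The minimum is 1, attained by the pair ((4, 0), (4, -1)).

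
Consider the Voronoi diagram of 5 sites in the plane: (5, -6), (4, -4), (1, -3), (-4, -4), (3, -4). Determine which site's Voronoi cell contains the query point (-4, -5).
Nearest site = (-4, -4)

The Voronoi cell of site s contains exactly those query points closer to s than to any other site. Compute squared distances from q = (-4, -5) to each site:
  (-4 − -4)² + (-4 − -5)² = 1
  (1 − -4)² + (-3 − -5)² = 29
  (3 − -4)² + (-4 − -5)² = 50
  (4 − -4)² + (-4 − -5)² = 65
  (5 − -4)² + (-6 − -5)² = 82
Minimum is attained by (-4, -4), so q lies in its Voronoi cell.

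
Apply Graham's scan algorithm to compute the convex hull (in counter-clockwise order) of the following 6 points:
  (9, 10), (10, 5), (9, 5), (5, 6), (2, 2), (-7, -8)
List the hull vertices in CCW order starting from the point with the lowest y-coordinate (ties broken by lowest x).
Hull (CCW) = [(-7, -8), (10, 5), (9, 10), (5, 6)]

Graham scan procedure:
  1. Find the pivot p₀ = point with lowest y (tie → lowest x): (-7, -8).
  2. Sort the remaining points by polar angle around p₀.
  3. Walk through sorted points, maintaining a stack; pop the top while the last three entries make a non-left turn (cross product ≤ 0).
  4. Final stack is the convex hull in CCW order: (-7, -8), (10, 5), (9, 10), (5, 6).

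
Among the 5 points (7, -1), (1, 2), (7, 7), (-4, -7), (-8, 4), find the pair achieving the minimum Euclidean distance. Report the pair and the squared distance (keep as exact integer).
Pair = ((7, -1), (1, 2)); squared distance = 45

Compute all C(5, 2) = 10 pairwise squared distances (x_i − x_j)² + (y_i − y_j)². The minimum is 45, attained by the pair ((7, -1), (1, 2)).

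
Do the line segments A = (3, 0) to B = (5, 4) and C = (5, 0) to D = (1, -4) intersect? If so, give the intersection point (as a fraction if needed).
No (intersection of containing lines falls outside at least one segment)

Parametrize and solve: t = -1, s = 1. At least one of these is outside [0, 1], so the segments do not intersect.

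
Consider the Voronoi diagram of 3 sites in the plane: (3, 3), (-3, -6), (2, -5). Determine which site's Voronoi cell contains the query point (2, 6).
Nearest site = (3, 3)

The Voronoi cell of site s contains exactly those query points closer to s than to any other site. Compute squared distances from q = (2, 6) to each site:
  (3 − 2)² + (3 − 6)² = 10
  (2 − 2)² + (-5 − 6)² = 121
  (-3 − 2)² + (-6 − 6)² = 169
Minimum is attained by (3, 3), so q lies in its Voronoi cell.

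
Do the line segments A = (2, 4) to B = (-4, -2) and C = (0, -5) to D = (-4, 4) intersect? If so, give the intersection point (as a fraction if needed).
Yes; intersection at (-28/13, -2/13) (t = 9/13 on AB, s = 7/13 on CD)

Parametrize AB as A + t(B − A) = (2 + -6 t, 4 + -6 t) and CD as C + s(D − C) = (0 + -4 s, -5 + 9 s). Solve the linear system for (t, s). Determinant = 78 ≠ 0, so a unique intersection of the containing lines exists. Solution: t = 9/13, s = 7/13 — both in [0, 1], so the segments cross. Intersection point: (-28/13, -2/13).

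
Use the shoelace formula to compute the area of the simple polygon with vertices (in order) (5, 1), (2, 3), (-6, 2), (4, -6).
Area = 97/2

Shoelace formula: Area = (1/2) |Σ_i (x_i · y_{i+1} − x_{i+1} · y_i)| (indices mod n). Compute each cross term:
  (5)(3) − (2)(1) = 13
  (2)(2) − (-6)(3) = 22
  (-6)(-6) − (4)(2) = 28
  (4)(1) − (5)(-6) = 34
Sum = 97, so (signed) Area = 97/2 = 97/2, |Area| = 97/2.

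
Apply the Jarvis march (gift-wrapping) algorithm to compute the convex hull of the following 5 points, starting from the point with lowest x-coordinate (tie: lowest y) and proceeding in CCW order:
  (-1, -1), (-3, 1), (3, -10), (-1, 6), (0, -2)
Hull (CCW) = [(-3, 1), (3, -10), (-1, 6)]

Jarvis march: at each step, from the current hull vertex p, select the next vertex q as the point such that every other point lies strictly to the left of (or on) the directed line p → q. (Equivalently: for every other point r, the cross product (q − p) × (r − p) ≥ 0.)
Starting point (lowest x, tie lowest y): (-3, 1). Wrap until returning to start. Resulting hull: (-3, 1), (3, -10), (-1, 6).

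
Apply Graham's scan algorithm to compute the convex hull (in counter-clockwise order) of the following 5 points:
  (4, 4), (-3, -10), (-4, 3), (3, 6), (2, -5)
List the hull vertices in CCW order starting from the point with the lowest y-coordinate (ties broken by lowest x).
Hull (CCW) = [(-3, -10), (2, -5), (4, 4), (3, 6), (-4, 3)]

Graham scan procedure:
  1. Find the pivot p₀ = point with lowest y (tie → lowest x): (-3, -10).
  2. Sort the remaining points by polar angle around p₀.
  3. Walk through sorted points, maintaining a stack; pop the top while the last three entries make a non-left turn (cross product ≤ 0).
  4. Final stack is the convex hull in CCW order: (-3, -10), (2, -5), (4, 4), (3, 6), (-4, 3).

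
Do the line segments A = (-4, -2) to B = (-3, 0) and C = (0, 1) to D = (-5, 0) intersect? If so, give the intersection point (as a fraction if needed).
No (intersection of containing lines falls outside at least one segment)

Parametrize and solve: t = 11/9, s = 5/9. At least one of these is outside [0, 1], so the segments do not intersect.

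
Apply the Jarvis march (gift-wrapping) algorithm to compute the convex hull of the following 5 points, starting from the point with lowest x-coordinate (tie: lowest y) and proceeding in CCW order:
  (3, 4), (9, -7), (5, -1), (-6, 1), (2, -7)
Hull (CCW) = [(-6, 1), (2, -7), (9, -7), (3, 4)]

Jarvis march: at each step, from the current hull vertex p, select the next vertex q as the point such that every other point lies strictly to the left of (or on) the directed line p → q. (Equivalently: for every other point r, the cross product (q − p) × (r − p) ≥ 0.)
Starting point (lowest x, tie lowest y): (-6, 1). Wrap until returning to start. Resulting hull: (-6, 1), (2, -7), (9, -7), (3, 4).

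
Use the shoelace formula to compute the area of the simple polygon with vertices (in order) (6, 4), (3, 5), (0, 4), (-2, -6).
Area = 33

Shoelace formula: Area = (1/2) |Σ_i (x_i · y_{i+1} − x_{i+1} · y_i)| (indices mod n). Compute each cross term:
  (6)(5) − (3)(4) = 18
  (3)(4) − (0)(5) = 12
  (0)(-6) − (-2)(4) = 8
  (-2)(4) − (6)(-6) = 28
Sum = 66, so (signed) Area = 66/2 = 33, |Area| = 33.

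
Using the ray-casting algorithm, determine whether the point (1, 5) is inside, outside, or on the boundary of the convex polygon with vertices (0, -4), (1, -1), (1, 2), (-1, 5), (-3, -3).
The point (1, 5) lies strictly outside the polygon

Cast a horizontal ray to the right from the query point and count how many polygon edges it crosses (each edge strictly once or zero times, handled with the usual half-open convention). 
Parity of crossings → even ⇒ outside.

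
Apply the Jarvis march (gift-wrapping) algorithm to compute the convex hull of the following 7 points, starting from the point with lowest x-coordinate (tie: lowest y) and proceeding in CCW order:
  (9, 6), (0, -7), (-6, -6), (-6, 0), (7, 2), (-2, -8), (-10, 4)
Hull (CCW) = [(-10, 4), (-6, -6), (-2, -8), (0, -7), (7, 2), (9, 6)]

Jarvis march: at each step, from the current hull vertex p, select the next vertex q as the point such that every other point lies strictly to the left of (or on) the directed line p → q. (Equivalently: for every other point r, the cross product (q − p) × (r − p) ≥ 0.)
Starting point (lowest x, tie lowest y): (-10, 4). Wrap until returning to start. Resulting hull: (-10, 4), (-6, -6), (-2, -8), (0, -7), (7, 2), (9, 6).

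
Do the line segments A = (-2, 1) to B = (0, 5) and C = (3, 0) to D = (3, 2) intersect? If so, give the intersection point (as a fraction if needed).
No (intersection of containing lines falls outside at least one segment)

Parametrize and solve: t = 5/2, s = 11/2. At least one of these is outside [0, 1], so the segments do not intersect.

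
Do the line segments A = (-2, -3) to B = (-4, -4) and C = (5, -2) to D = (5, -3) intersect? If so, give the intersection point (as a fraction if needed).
No (intersection of containing lines falls outside at least one segment)

Parametrize and solve: t = -7/2, s = -5/2. At least one of these is outside [0, 1], so the segments do not intersect.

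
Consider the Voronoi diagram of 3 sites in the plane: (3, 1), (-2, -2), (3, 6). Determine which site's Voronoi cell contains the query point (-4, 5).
Nearest site = (3, 6)

The Voronoi cell of site s contains exactly those query points closer to s than to any other site. Compute squared distances from q = (-4, 5) to each site:
  (3 − -4)² + (6 − 5)² = 50
  (-2 − -4)² + (-2 − 5)² = 53
  (3 − -4)² + (1 − 5)² = 65
Minimum is attained by (3, 6), so q lies in its Voronoi cell.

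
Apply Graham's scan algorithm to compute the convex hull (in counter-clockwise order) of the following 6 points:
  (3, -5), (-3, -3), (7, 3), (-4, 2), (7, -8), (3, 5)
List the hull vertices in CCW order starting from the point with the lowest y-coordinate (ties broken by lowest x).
Hull (CCW) = [(7, -8), (7, 3), (3, 5), (-4, 2), (-3, -3)]

Graham scan procedure:
  1. Find the pivot p₀ = point with lowest y (tie → lowest x): (7, -8).
  2. Sort the remaining points by polar angle around p₀.
  3. Walk through sorted points, maintaining a stack; pop the top while the last three entries make a non-left turn (cross product ≤ 0).
  4. Final stack is the convex hull in CCW order: (7, -8), (7, 3), (3, 5), (-4, 2), (-3, -3).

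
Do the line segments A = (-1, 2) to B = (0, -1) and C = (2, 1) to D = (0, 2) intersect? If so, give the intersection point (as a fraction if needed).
No (intersection of containing lines falls outside at least one segment)

Parametrize and solve: t = -1/5, s = 8/5. At least one of these is outside [0, 1], so the segments do not intersect.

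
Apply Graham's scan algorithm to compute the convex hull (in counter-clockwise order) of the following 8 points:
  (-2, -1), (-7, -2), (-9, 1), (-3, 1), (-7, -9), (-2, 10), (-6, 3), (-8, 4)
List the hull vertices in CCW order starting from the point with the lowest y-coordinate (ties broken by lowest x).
Hull (CCW) = [(-7, -9), (-2, -1), (-2, 10), (-8, 4), (-9, 1)]

Graham scan procedure:
  1. Find the pivot p₀ = point with lowest y (tie → lowest x): (-7, -9).
  2. Sort the remaining points by polar angle around p₀.
  3. Walk through sorted points, maintaining a stack; pop the top while the last three entries make a non-left turn (cross product ≤ 0).
  4. Final stack is the convex hull in CCW order: (-7, -9), (-2, -1), (-2, 10), (-8, 4), (-9, 1).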